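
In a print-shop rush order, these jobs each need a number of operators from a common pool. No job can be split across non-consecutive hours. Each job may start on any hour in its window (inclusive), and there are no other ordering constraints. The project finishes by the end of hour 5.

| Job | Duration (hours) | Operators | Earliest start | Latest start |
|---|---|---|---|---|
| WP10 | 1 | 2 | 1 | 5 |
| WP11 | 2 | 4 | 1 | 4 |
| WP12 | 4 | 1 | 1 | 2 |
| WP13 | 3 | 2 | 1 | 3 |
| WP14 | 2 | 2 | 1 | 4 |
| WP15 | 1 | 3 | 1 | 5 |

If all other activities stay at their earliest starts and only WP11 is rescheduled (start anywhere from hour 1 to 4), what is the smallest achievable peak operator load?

10

WP11@1: h1:14  h2:9  h3:3  h4:1  h5:0 → peak 14
WP11@2: h1:10  h2:9  h3:7  h4:1  h5:0 → peak 10
WP11@3: h1:10  h2:5  h3:7  h4:5  h5:0 → peak 10
WP11@4: h1:10  h2:5  h3:3  h4:5  h5:4 → peak 10
Best is WP11@2, peak 10.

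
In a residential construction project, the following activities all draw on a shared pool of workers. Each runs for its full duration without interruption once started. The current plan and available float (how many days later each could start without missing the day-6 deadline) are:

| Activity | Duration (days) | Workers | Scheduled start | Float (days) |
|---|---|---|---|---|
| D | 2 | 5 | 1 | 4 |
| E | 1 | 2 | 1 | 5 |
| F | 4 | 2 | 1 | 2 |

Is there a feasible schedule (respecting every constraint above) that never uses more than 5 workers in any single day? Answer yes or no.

yes

Schedule D@1, E@3, F@3: d1:5  d2:5  d3:4  d4:2  d5:2  d6:2 — peak 5 ≤ 5.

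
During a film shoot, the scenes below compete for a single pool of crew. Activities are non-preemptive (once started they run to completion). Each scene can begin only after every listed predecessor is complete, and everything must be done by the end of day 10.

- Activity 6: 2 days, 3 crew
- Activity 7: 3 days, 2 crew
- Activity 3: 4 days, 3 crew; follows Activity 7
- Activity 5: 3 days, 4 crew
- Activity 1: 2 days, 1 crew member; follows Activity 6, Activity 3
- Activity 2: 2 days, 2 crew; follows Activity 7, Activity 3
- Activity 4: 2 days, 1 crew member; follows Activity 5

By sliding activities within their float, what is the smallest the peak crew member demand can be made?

6

Early-start (Activity 6@1, Activity 7@1, Activity 3@4, Activity 5@1, Activity 1@8, Activity 2@8, Activity 4@4) gives peak 9: d1:9  d2:9  d3:6  d4:4  d5:4  d6:3  d7:3  d8:3  d9:3  d10:0.
Shift Activity 6→4, Activity 4→6.
Schedule Activity 6@4, Activity 7@1, Activity 3@4, Activity 5@1, Activity 1@8, Activity 2@8, Activity 4@6: d1:6  d2:6  d3:6  d4:6  d5:6  d6:4  d7:4  d8:3  d9:3  d10:0 — peak 6.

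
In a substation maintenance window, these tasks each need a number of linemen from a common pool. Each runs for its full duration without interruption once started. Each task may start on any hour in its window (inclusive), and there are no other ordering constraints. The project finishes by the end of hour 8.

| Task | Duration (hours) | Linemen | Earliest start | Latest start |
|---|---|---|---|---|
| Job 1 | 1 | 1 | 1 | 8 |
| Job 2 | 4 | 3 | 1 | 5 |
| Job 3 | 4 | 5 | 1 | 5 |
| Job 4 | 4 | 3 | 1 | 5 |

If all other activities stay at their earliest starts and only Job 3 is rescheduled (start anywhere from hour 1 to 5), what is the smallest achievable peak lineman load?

7

Job 3@1: h1:12  h2:11  h3:11  h4:11  h5:0  h6:0  h7:0  h8:0 → peak 12
Job 3@2: h1:7  h2:11  h3:11  h4:11  h5:5  h6:0  h7:0  h8:0 → peak 11
Job 3@3: h1:7  h2:6  h3:11  h4:11  h5:5  h6:5  h7:0  h8:0 → peak 11
Job 3@4: h1:7  h2:6  h3:6  h4:11  h5:5  h6:5  h7:5  h8:0 → peak 11
Job 3@5: h1:7  h2:6  h3:6  h4:6  h5:5  h6:5  h7:5  h8:5 → peak 7
Best is Job 3@5, peak 7.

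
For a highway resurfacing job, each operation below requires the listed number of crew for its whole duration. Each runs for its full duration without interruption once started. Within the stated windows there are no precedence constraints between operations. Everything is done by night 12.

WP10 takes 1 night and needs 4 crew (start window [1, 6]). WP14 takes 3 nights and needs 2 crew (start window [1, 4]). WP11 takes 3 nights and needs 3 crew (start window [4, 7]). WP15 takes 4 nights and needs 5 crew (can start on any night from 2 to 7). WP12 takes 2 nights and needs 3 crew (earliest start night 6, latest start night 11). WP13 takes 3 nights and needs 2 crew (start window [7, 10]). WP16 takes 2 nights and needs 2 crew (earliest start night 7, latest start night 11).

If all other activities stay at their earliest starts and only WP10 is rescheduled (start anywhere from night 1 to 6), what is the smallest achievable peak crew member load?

WP10@1: n1:6  n2:7  n3:7  n4:8  n5:8  n6:6  n7:7  n8:4  n9:2  n10:0  n11:0  n12:0 → peak 8
WP10@2: n1:2  n2:11  n3:7  n4:8  n5:8  n6:6  n7:7  n8:4  n9:2  n10:0  n11:0  n12:0 → peak 11
WP10@3: n1:2  n2:7  n3:11  n4:8  n5:8  n6:6  n7:7  n8:4  n9:2  n10:0  n11:0  n12:0 → peak 11
WP10@4: n1:2  n2:7  n3:7  n4:12  n5:8  n6:6  n7:7  n8:4  n9:2  n10:0  n11:0  n12:0 → peak 12
WP10@5: n1:2  n2:7  n3:7  n4:8  n5:12  n6:6  n7:7  n8:4  n9:2  n10:0  n11:0  n12:0 → peak 12
WP10@6: n1:2  n2:7  n3:7  n4:8  n5:8  n6:10  n7:7  n8:4  n9:2  n10:0  n11:0  n12:0 → peak 10
Best is WP10@1, peak 8.

8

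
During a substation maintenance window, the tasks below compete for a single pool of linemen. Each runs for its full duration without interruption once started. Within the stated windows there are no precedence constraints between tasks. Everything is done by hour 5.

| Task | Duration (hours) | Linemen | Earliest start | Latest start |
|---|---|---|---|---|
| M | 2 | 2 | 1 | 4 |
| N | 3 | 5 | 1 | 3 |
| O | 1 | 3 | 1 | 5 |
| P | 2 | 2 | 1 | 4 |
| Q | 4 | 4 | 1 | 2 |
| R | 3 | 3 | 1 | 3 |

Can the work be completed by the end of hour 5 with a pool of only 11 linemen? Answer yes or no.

The minimum achievable peak is 12; 11 < 12, so no feasible schedule stays within the cap.

no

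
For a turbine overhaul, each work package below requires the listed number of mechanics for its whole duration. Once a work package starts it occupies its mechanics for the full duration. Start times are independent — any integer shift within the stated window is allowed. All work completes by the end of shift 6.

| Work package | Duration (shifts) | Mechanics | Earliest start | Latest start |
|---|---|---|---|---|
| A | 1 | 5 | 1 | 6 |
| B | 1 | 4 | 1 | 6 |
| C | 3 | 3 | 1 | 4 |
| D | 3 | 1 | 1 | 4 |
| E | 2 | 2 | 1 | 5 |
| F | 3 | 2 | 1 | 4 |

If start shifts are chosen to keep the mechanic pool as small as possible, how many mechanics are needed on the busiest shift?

Early-start (A@1, B@1, C@1, D@1, E@1, F@1) gives peak 17: s1:17  s2:8  s3:6  s4:0  s5:0  s6:0.
Shift B→2, C→3, D→3, E→2, F→4.
Schedule A@1, B@2, C@3, D@3, E@2, F@4: s1:5  s2:6  s3:6  s4:6  s5:6  s6:2 — peak 6.
Total mechanic-shifts = 31 over 6 shifts ⇒ peak ≥ ⌈31/6⌉ = 6, so 6 is optimal.

6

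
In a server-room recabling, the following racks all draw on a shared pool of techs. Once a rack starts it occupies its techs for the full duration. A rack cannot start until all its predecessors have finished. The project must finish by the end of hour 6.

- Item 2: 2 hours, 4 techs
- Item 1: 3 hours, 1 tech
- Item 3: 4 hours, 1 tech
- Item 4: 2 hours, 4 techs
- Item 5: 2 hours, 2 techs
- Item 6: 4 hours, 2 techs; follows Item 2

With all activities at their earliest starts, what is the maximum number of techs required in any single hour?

12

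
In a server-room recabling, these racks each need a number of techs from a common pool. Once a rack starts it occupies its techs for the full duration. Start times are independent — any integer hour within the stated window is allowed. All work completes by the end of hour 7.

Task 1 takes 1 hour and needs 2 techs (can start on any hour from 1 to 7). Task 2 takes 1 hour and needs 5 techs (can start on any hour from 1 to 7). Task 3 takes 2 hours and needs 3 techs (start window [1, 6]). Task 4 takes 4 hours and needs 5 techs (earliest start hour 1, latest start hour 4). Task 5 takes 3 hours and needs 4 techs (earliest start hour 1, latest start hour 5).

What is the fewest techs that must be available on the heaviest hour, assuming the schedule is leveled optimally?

9

Early-start (Task 1@1, Task 2@1, Task 3@1, Task 4@1, Task 5@1) gives peak 19: h1:19  h2:12  h3:9  h4:5  h5:0  h6:0  h7:0.
Shift Task 3→2, Task 4→2, Task 5→4.
Schedule Task 1@1, Task 2@1, Task 3@2, Task 4@2, Task 5@4: h1:7  h2:8  h3:8  h4:9  h5:9  h6:4  h7:0 — peak 9.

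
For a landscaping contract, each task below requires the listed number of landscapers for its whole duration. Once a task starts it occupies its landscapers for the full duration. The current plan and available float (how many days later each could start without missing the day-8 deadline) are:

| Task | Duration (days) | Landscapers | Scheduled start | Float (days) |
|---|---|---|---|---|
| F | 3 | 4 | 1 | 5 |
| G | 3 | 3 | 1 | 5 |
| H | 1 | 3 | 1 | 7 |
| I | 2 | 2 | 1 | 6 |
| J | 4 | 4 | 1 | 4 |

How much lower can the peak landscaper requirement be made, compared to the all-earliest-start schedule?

9

Early-start peak: d1:16  d2:13  d3:11  d4:4  d5:0  d6:0  d7:0  d8:0 ⇒ 16.
Leveled (F@1, G@1, H@4, I@4, J@5): d1:7  d2:7  d3:7  d4:5  d5:6  d6:4  d7:4  d8:4 ⇒ 7.
Reduction 16 − 7 = 9.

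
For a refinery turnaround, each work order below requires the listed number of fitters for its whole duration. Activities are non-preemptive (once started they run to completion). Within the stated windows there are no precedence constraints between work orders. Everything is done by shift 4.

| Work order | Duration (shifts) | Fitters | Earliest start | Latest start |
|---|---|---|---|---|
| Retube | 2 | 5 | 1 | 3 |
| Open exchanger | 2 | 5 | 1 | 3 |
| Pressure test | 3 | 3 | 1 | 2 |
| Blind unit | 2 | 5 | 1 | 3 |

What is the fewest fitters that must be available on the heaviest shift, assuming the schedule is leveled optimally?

13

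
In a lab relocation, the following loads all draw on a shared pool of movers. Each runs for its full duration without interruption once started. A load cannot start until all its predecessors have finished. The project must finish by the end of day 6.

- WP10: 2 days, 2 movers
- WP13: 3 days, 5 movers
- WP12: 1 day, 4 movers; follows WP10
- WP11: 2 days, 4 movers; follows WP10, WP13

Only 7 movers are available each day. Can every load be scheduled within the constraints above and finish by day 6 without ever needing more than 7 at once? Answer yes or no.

Schedule WP10@1, WP13@1, WP12@4, WP11@5: d1:7  d2:7  d3:5  d4:4  d5:4  d6:4 — peak 7 ≤ 7.

yes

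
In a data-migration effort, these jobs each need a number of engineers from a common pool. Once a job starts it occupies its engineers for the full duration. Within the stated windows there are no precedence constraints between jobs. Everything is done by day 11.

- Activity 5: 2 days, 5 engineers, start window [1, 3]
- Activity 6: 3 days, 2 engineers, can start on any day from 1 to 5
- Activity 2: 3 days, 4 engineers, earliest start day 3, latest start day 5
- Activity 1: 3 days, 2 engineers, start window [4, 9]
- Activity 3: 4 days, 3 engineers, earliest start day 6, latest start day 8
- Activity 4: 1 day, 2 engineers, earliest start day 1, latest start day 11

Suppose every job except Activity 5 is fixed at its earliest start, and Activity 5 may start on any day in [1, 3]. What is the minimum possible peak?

9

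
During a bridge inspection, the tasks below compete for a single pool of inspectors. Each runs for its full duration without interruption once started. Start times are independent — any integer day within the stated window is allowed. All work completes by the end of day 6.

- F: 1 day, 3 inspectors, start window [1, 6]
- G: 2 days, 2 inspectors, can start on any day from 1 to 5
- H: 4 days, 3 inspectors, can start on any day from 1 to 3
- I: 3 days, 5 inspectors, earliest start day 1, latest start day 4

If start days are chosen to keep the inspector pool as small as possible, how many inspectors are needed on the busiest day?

Early-start (F@1, G@1, H@1, I@1) gives peak 13: d1:13  d2:10  d3:8  d4:3  d5:0  d6:0.
Shift I→3.
Schedule F@1, G@1, H@1, I@3: d1:8  d2:5  d3:8  d4:8  d5:5  d6:0 — peak 8.

8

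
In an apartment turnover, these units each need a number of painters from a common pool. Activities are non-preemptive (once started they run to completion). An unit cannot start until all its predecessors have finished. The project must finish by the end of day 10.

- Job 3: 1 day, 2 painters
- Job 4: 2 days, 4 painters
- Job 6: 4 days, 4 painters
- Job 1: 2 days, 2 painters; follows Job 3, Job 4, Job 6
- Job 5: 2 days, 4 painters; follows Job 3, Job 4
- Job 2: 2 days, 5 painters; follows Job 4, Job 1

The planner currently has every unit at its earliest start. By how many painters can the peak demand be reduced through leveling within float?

4

Early-start peak: d1:10  d2:8  d3:8  d4:8  d5:2  d6:2  d7:5  d8:5  d9:0  d10:0 ⇒ 10.
Leveled (Job 3@1, Job 4@1, Job 6@3, Job 1@7, Job 5@7, Job 2@9): d1:6  d2:4  d3:4  d4:4  d5:4  d6:4  d7:6  d8:6  d9:5  d10:5 ⇒ 6.
Reduction 10 − 6 = 4.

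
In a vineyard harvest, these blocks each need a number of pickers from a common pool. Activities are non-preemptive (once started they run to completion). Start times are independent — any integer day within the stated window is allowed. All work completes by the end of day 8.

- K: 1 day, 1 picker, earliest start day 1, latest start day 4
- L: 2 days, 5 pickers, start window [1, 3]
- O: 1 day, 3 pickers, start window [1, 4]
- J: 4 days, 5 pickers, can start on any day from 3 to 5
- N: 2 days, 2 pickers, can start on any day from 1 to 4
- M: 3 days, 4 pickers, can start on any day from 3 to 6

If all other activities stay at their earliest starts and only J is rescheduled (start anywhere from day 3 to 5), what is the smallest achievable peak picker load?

11

J@3: d1:11  d2:7  d3:9  d4:9  d5:9  d6:5  d7:0  d8:0 → peak 11
J@4: d1:11  d2:7  d3:4  d4:9  d5:9  d6:5  d7:5  d8:0 → peak 11
J@5: d1:11  d2:7  d3:4  d4:4  d5:9  d6:5  d7:5  d8:5 → peak 11
Best is J@3, peak 11.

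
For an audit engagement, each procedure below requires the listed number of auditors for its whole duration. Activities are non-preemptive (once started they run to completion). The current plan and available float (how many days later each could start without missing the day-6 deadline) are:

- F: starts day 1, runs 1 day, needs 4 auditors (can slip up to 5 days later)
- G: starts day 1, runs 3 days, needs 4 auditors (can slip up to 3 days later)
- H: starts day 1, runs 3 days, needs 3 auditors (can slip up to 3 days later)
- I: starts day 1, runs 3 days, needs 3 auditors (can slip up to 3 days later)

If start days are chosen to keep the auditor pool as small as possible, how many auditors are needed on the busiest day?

Early-start (F@1, G@1, H@1, I@1) gives peak 14: d1:14  d2:10  d3:10  d4:0  d5:0  d6:0.
Shift G→2, I→4.
Schedule F@1, G@2, H@1, I@4: d1:7  d2:7  d3:7  d4:7  d5:3  d6:3 — peak 7.

7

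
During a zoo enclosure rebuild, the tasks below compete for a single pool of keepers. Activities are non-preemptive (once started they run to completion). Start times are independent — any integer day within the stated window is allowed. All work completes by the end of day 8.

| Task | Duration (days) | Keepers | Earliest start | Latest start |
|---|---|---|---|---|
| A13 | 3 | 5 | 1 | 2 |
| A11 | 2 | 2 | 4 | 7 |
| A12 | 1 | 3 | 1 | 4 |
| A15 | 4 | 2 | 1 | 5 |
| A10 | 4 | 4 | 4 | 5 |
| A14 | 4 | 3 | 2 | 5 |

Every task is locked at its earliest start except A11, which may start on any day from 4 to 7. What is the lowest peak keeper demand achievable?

10

A11@4: d1:10  d2:10  d3:10  d4:11  d5:9  d6:4  d7:4  d8:0 → peak 11
A11@5: d1:10  d2:10  d3:10  d4:9  d5:9  d6:6  d7:4  d8:0 → peak 10
A11@6: d1:10  d2:10  d3:10  d4:9  d5:7  d6:6  d7:6  d8:0 → peak 10
A11@7: d1:10  d2:10  d3:10  d4:9  d5:7  d6:4  d7:6  d8:2 → peak 10
Best is A11@5, peak 10.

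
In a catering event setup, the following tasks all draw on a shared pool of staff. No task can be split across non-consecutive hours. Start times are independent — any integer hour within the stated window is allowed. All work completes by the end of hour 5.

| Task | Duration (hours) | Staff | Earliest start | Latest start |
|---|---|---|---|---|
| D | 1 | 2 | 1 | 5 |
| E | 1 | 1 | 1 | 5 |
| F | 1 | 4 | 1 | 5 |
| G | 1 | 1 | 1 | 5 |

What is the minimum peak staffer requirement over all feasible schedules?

Early-start (D@1, E@1, F@1, G@1) gives peak 8: h1:8  h2:0  h3:0  h4:0  h5:0.
Shift F→2.
Schedule D@1, E@1, F@2, G@1: h1:4  h2:4  h3:0  h4:0  h5:0 — peak 4.

4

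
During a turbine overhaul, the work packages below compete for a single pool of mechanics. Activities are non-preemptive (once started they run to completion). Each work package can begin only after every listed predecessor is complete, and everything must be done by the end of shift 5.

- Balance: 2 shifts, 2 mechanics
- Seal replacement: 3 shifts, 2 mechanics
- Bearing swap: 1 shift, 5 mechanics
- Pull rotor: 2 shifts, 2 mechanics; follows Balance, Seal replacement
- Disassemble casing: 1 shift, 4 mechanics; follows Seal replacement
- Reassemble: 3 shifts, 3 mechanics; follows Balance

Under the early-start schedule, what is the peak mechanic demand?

Early-start schedule: Balance@1, Seal replacement@1, Bearing swap@1, Pull rotor@4, Disassemble casing@4, Reassemble@3.
Load per shift: shift 1: 9, shift 2: 4, shift 3: 5, shift 4: 9, shift 5: 5.
Peak is 9.

9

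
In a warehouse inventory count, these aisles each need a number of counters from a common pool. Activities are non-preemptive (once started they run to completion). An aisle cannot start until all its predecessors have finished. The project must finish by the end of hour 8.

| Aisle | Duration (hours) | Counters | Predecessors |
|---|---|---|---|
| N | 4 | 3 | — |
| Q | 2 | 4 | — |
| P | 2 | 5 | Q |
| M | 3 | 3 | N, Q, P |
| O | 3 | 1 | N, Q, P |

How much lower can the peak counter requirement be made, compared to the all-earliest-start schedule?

0

Early-start peak: h1:7  h2:7  h3:8  h4:8  h5:4  h6:4  h7:4  h8:0 ⇒ 8.
Leveled (N@1, Q@1, P@3, M@5, O@5): h1:7  h2:7  h3:8  h4:8  h5:4  h6:4  h7:4  h8:0 ⇒ 8.
Reduction 8 − 8 = 0.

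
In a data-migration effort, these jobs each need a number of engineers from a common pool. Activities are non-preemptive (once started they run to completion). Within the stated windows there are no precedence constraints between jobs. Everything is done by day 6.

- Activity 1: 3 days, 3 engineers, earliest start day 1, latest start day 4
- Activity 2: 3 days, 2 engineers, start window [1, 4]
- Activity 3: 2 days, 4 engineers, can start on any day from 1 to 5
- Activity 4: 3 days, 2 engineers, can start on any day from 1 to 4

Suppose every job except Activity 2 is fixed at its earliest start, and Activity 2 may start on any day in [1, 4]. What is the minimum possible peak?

Activity 2@1: d1:11  d2:11  d3:7  d4:0  d5:0  d6:0 → peak 11
Activity 2@2: d1:9  d2:11  d3:7  d4:2  d5:0  d6:0 → peak 11
Activity 2@3: d1:9  d2:9  d3:7  d4:2  d5:2  d6:0 → peak 9
Activity 2@4: d1:9  d2:9  d3:5  d4:2  d5:2  d6:2 → peak 9
Best is Activity 2@3, peak 9.

9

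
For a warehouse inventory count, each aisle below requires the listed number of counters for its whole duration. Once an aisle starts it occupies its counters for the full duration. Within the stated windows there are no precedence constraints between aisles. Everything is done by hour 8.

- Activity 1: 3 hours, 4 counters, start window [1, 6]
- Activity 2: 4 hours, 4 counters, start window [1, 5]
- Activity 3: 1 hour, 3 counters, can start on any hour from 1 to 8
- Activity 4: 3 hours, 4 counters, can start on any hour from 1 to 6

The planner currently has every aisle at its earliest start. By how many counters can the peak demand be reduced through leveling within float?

Early-start peak: h1:15  h2:12  h3:12  h4:4  h5:0  h6:0  h7:0  h8:0 ⇒ 15.
Leveled (Activity 1@1, Activity 2@1, Activity 3@4, Activity 4@5): h1:8  h2:8  h3:8  h4:7  h5:4  h6:4  h7:4  h8:0 ⇒ 8.
Reduction 15 − 8 = 7.

7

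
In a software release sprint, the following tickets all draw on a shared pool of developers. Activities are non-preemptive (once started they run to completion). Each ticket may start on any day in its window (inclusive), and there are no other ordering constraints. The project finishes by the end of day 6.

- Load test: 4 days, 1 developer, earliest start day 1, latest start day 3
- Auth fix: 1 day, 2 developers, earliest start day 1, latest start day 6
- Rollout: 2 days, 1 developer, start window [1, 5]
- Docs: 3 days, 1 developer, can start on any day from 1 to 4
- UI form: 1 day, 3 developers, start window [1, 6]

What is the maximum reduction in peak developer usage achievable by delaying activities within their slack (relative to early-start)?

Early-start peak: d1:8  d2:3  d3:2  d4:1  d5:0  d6:0 ⇒ 8.
Leveled (Load test@1, Auth fix@1, Rollout@2, Docs@2, UI form@5): d1:3  d2:3  d3:3  d4:2  d5:3  d6:0 ⇒ 3.
Reduction 8 − 3 = 5.

5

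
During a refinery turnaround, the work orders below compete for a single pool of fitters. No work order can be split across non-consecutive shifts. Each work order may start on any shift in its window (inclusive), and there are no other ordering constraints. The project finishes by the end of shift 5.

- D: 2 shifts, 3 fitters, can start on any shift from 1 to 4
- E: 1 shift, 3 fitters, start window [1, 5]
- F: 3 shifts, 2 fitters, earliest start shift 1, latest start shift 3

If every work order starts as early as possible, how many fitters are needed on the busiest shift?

Early-start schedule: D@1, E@1, F@1.
Load per shift: shift 1: 8, shift 2: 5, shift 3: 2, shift 4: 0, shift 5: 0.
Peak is 8.

8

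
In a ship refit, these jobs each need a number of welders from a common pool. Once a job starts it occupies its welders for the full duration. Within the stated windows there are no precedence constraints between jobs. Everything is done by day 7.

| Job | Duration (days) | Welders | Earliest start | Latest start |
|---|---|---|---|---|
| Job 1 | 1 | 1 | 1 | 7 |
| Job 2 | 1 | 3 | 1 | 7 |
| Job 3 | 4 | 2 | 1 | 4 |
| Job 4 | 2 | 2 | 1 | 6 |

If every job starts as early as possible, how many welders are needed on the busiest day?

Early-start schedule: Job 1@1, Job 2@1, Job 3@1, Job 4@1.
Load per day: day 1: 8, day 2: 4, day 3: 2, day 4: 2, day 5: 0, day 6: 0, day 7: 0.
Peak is 8.

8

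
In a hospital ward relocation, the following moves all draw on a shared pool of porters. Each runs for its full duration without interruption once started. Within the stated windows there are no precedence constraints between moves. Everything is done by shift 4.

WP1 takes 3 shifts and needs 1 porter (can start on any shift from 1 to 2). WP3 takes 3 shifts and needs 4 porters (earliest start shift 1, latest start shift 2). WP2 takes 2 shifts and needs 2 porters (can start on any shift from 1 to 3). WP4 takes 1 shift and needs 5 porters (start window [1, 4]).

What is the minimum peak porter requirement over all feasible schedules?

7

Early-start (WP1@1, WP3@1, WP2@1, WP4@1) gives peak 12: s1:12  s2:7  s3:5  s4:0.
Shift WP4→4.
Schedule WP1@1, WP3@1, WP2@1, WP4@4: s1:7  s2:7  s3:5  s4:5 — peak 7.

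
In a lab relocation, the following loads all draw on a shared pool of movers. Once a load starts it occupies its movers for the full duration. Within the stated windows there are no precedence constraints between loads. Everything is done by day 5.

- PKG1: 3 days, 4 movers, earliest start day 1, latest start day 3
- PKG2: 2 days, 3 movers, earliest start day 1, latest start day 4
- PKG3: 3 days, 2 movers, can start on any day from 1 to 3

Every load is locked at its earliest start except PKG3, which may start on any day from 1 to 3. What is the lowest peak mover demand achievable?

7

PKG3@1: d1:9  d2:9  d3:6  d4:0  d5:0 → peak 9
PKG3@2: d1:7  d2:9  d3:6  d4:2  d5:0 → peak 9
PKG3@3: d1:7  d2:7  d3:6  d4:2  d5:2 → peak 7
Best is PKG3@3, peak 7.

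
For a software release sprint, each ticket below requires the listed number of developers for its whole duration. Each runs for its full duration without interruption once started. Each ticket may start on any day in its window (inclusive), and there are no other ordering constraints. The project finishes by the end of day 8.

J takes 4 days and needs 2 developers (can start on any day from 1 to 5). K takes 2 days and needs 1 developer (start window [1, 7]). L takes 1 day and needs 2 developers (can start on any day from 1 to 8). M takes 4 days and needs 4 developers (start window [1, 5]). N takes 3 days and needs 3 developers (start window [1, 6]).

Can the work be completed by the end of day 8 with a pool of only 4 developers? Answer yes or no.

Total developer-days = 37; over 8 days the average is 37/8 > 4, so some day must exceed 4.

no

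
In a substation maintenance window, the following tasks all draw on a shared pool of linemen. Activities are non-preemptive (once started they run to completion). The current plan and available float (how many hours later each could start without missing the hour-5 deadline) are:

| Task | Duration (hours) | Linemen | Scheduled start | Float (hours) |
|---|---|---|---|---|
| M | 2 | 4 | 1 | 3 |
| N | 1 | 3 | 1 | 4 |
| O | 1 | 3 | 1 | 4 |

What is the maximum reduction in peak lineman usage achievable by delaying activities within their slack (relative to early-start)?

6

Early-start peak: h1:10  h2:4  h3:0  h4:0  h5:0 ⇒ 10.
Leveled (M@1, N@3, O@4): h1:4  h2:4  h3:3  h4:3  h5:0 ⇒ 4.
Reduction 10 − 4 = 6.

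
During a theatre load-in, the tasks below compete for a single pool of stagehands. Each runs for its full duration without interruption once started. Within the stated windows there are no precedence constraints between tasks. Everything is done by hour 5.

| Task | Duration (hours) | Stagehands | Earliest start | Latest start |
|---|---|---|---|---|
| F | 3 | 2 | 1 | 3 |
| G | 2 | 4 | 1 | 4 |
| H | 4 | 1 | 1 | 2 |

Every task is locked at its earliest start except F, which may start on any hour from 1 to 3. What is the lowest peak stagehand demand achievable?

F@1: h1:7  h2:7  h3:3  h4:1  h5:0 → peak 7
F@2: h1:5  h2:7  h3:3  h4:3  h5:0 → peak 7
F@3: h1:5  h2:5  h3:3  h4:3  h5:2 → peak 5
Best is F@3, peak 5.

5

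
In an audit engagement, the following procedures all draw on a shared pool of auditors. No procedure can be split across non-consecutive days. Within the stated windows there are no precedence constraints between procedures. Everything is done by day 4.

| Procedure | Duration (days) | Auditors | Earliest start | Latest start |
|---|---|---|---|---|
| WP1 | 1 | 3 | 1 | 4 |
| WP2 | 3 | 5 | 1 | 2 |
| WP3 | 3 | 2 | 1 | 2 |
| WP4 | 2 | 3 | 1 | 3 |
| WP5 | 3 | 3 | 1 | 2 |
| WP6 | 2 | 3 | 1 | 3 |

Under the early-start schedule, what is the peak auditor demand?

Early-start schedule: WP1@1, WP2@1, WP3@1, WP4@1, WP5@1, WP6@1.
Load per day: day 1: 19, day 2: 16, day 3: 10, day 4: 0.
Peak is 19.

19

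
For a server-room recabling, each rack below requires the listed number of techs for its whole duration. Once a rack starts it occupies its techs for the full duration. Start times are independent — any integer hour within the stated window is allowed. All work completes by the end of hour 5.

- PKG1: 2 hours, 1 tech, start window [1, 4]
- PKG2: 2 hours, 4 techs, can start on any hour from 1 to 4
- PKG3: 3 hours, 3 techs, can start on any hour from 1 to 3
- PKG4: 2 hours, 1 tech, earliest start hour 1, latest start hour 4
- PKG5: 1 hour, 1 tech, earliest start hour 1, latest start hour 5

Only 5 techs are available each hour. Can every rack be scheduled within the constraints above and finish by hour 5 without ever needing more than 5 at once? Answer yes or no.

Schedule PKG1@1, PKG2@1, PKG3@3, PKG4@3, PKG5@3: h1:5  h2:5  h3:5  h4:4  h5:3 — peak 5 ≤ 5.

yes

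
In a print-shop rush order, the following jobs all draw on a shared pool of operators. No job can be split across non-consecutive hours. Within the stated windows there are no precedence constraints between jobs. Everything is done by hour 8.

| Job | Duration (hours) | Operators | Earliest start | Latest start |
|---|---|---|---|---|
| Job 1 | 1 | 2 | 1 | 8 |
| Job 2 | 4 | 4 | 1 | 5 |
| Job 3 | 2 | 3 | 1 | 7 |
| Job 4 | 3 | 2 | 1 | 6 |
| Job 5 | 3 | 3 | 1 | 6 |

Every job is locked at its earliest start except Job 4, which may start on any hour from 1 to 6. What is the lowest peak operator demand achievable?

12

Job 4@1: h1:14  h2:12  h3:9  h4:4  h5:0  h6:0  h7:0  h8:0 → peak 14
Job 4@2: h1:12  h2:12  h3:9  h4:6  h5:0  h6:0  h7:0  h8:0 → peak 12
Job 4@3: h1:12  h2:10  h3:9  h4:6  h5:2  h6:0  h7:0  h8:0 → peak 12
Job 4@4: h1:12  h2:10  h3:7  h4:6  h5:2  h6:2  h7:0  h8:0 → peak 12
Job 4@5: h1:12  h2:10  h3:7  h4:4  h5:2  h6:2  h7:2  h8:0 → peak 12
Job 4@6: h1:12  h2:10  h3:7  h4:4  h5:0  h6:2  h7:2  h8:2 → peak 12
Best is Job 4@2, peak 12.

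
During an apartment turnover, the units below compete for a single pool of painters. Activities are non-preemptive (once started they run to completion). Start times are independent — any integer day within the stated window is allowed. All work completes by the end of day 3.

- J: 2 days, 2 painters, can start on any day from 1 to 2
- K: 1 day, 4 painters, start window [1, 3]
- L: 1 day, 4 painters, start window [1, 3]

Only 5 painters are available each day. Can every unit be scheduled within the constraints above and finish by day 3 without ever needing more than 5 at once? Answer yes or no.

no

The minimum achievable peak is 6; 5 < 6, so no feasible schedule stays within the cap.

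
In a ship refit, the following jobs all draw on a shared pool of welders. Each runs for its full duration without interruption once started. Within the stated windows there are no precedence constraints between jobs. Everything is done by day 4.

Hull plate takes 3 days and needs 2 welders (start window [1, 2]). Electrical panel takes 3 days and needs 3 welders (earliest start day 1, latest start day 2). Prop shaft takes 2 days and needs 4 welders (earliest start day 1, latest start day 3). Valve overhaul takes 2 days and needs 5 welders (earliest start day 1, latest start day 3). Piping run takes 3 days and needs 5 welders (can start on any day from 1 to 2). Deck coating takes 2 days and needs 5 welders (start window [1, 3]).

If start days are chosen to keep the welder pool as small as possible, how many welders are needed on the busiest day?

Early-start (Hull plate@1, Electrical panel@1, Prop shaft@1, Valve overhaul@1, Piping run@1, Deck coating@1) gives peak 24: d1:24  d2:24  d3:10  d4:0.
Shift Deck coating→3.
Schedule Hull plate@1, Electrical panel@1, Prop shaft@1, Valve overhaul@1, Piping run@1, Deck coating@3: d1:19  d2:19  d3:15  d4:5 — peak 19.

19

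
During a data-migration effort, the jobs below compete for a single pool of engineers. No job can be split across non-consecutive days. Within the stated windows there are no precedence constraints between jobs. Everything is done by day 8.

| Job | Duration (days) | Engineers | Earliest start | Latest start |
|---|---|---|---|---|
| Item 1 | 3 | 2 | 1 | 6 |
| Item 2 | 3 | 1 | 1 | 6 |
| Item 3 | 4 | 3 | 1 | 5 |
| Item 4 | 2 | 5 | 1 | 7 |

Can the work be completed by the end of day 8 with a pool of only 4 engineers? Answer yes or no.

The minimum achievable peak is 5; 4 < 5, so no feasible schedule stays within the cap.

no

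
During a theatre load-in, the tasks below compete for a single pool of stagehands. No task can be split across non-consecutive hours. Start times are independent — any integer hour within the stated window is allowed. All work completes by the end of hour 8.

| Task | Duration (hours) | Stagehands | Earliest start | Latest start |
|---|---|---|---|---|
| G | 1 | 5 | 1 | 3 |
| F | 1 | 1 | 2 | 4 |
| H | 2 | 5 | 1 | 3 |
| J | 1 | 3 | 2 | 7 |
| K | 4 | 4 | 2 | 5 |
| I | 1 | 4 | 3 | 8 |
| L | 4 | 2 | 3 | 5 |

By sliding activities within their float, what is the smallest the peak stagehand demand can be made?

Early-start (G@1, F@2, H@1, J@2, K@2, I@3, L@3) gives peak 13: h1:10  h2:13  h3:10  h4:6  h5:6  h6:2  h7:0  h8:0.
Shift H→2, J→4, K→4, I→8, L→5.
Schedule G@1, F@2, H@2, J@4, K@4, I@8, L@5: h1:5  h2:6  h3:5  h4:7  h5:6  h6:6  h7:6  h8:6 — peak 7.

7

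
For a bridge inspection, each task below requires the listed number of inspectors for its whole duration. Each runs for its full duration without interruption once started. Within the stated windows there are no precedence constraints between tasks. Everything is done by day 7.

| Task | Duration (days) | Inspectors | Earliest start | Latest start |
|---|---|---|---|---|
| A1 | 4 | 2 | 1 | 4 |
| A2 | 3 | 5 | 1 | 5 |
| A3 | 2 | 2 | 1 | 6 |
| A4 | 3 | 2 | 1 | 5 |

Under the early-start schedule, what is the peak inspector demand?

Early-start schedule: A1@1, A2@1, A3@1, A4@1.
Load per day: day 1: 11, day 2: 11, day 3: 9, day 4: 2, day 5: 0, day 6: 0, day 7: 0.
Peak is 11.

11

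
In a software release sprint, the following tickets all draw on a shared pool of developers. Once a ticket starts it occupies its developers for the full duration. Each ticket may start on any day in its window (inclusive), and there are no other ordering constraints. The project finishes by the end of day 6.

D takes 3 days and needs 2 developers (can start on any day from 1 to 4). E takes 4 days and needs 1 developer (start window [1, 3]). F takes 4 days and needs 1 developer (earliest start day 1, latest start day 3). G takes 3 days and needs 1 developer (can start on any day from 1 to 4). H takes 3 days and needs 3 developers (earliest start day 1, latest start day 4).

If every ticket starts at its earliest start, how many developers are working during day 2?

At early start, day 2 has: D, E, F, G, H.
Demand: 2 + 1 + 1 + 1 + 3 = 8.

8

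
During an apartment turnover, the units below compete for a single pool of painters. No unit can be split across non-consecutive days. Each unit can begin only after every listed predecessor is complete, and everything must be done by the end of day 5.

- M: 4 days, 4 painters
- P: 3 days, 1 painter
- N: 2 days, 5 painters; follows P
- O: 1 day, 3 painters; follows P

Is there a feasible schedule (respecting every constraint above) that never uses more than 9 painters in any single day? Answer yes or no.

Schedule M@1, P@1, N@4, O@5: d1:5  d2:5  d3:5  d4:9  d5:8 — peak 9 ≤ 9.

yes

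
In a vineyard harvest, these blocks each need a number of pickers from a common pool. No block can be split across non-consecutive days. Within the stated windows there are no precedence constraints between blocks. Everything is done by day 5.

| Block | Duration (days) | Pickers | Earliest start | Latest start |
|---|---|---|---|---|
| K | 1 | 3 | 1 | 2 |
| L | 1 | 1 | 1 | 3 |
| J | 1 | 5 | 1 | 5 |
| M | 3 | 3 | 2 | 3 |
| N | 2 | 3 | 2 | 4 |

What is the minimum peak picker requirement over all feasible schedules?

6

Early-start (K@1, L@1, J@1, M@2, N@2) gives peak 9: d1:9  d2:6  d3:6  d4:3  d5:0.
Shift J→2, M→3, N→3.
Schedule K@1, L@1, J@2, M@3, N@3: d1:4  d2:5  d3:6  d4:6  d5:3 — peak 6.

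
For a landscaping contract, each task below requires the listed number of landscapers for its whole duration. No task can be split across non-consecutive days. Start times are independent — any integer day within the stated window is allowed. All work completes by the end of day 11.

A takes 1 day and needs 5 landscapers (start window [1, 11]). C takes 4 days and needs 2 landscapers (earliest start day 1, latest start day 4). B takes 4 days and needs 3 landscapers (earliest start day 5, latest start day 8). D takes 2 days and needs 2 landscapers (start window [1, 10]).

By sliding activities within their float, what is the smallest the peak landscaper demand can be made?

Early-start (A@1, C@1, B@5, D@1) gives peak 9: d1:9  d2:4  d3:2  d4:2  d5:3  d6:3  d7:3  d8:3  d9:0  d10:0  d11:0.
Shift C→2, D→2.
Schedule A@1, C@2, B@5, D@2: d1:5  d2:4  d3:4  d4:2  d5:5  d6:3  d7:3  d8:3  d9:0  d10:0  d11:0 — peak 5.

5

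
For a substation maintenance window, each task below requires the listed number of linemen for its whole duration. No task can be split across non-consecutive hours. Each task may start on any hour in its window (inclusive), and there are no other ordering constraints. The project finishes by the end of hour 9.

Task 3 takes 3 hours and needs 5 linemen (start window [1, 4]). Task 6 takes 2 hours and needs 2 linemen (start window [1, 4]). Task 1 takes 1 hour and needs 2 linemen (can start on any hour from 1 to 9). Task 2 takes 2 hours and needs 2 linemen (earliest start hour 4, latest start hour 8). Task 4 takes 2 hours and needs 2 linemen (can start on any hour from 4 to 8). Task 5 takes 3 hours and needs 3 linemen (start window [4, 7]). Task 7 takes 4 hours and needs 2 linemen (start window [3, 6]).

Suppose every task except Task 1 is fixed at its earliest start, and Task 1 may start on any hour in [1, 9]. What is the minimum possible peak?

9

Task 1@1: h1:9  h2:7  h3:7  h4:9  h5:9  h6:5  h7:0  h8:0  h9:0 → peak 9
Task 1@2: h1:7  h2:9  h3:7  h4:9  h5:9  h6:5  h7:0  h8:0  h9:0 → peak 9
Task 1@3: h1:7  h2:7  h3:9  h4:9  h5:9  h6:5  h7:0  h8:0  h9:0 → peak 9
Task 1@4: h1:7  h2:7  h3:7  h4:11  h5:9  h6:5  h7:0  h8:0  h9:0 → peak 11
Task 1@5: h1:7  h2:7  h3:7  h4:9  h5:11  h6:5  h7:0  h8:0  h9:0 → peak 11
Task 1@6: h1:7  h2:7  h3:7  h4:9  h5:9  h6:7  h7:0  h8:0  h9:0 → peak 9
Task 1@7: h1:7  h2:7  h3:7  h4:9  h5:9  h6:5  h7:2  h8:0  h9:0 → peak 9
Task 1@8: h1:7  h2:7  h3:7  h4:9  h5:9  h6:5  h7:0  h8:2  h9:0 → peak 9
Task 1@9: h1:7  h2:7  h3:7  h4:9  h5:9  h6:5  h7:0  h8:0  h9:2 → peak 9
Best is Task 1@1, peak 9.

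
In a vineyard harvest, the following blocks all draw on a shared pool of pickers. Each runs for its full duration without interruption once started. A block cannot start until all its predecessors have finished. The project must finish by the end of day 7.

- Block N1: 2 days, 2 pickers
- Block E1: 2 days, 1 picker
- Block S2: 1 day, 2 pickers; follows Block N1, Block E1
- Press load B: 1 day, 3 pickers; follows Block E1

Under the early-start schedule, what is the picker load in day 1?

At early start, day 1 has: Block N1, Block E1.
Demand: 2 + 1 = 3.

3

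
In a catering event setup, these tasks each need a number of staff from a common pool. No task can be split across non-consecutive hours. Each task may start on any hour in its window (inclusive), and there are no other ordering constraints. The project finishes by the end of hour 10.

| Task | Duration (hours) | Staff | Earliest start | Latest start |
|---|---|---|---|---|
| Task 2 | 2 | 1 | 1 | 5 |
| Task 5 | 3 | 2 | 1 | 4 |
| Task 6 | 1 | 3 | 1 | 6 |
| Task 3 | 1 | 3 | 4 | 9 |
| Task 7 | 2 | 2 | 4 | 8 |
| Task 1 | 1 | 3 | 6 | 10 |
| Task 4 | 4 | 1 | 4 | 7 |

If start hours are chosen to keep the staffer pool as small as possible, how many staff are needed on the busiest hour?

3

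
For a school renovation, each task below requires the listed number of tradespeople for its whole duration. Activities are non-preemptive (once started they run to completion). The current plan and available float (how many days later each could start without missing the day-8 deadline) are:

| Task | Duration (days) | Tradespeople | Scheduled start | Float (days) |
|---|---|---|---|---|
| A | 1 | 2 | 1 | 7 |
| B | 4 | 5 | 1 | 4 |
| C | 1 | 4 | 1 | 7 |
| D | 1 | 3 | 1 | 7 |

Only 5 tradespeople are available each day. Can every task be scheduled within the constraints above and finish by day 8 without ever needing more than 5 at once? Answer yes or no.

yes

Schedule A@1, B@2, C@6, D@1: d1:5  d2:5  d3:5  d4:5  d5:5  d6:4  d7:0  d8:0 — peak 5 ≤ 5.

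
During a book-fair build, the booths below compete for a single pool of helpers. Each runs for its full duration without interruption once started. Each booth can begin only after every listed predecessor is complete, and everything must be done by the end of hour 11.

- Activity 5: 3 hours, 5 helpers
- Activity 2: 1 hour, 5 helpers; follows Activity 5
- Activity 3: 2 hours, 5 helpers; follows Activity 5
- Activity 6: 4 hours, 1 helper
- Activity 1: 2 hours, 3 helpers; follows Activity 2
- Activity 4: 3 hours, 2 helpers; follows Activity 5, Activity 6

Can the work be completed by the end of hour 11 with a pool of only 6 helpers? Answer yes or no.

yes

Schedule Activity 5@1, Activity 2@4, Activity 3@5, Activity 6@1, Activity 1@7, Activity 4@7: h1:6  h2:6  h3:6  h4:6  h5:5  h6:5  h7:5  h8:5  h9:2  h10:0  h11:0 — peak 6 ≤ 6.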